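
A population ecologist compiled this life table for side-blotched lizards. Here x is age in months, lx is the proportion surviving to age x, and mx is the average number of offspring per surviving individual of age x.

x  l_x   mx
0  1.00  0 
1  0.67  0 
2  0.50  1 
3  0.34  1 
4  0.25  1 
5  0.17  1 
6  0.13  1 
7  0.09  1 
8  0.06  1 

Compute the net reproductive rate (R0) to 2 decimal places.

lx·mx by age: 0, 0, 0.5, 0.34, 0.25, 0.17, 0.13, 0.09, 0.06
R0 = Σ lx·mx = 1.54 → 1.54

1.54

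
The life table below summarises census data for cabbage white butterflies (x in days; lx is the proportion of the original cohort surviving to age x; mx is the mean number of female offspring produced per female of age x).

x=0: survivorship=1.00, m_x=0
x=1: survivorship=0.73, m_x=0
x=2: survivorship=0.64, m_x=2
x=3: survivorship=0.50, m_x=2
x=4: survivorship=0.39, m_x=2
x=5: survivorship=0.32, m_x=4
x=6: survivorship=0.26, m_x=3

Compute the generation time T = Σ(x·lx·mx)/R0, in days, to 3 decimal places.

lx·mx: 0, 0, 1.28, 1, 0.78, 1.28, 0.78 → R0 = 5.12
x·lx·mx: 0, 0, 2.56, 3, 3.12, 6.4, 4.68 → Σ = 19.76
T = 19.76 / 5.12 = 3.859375 → 3.859

3.859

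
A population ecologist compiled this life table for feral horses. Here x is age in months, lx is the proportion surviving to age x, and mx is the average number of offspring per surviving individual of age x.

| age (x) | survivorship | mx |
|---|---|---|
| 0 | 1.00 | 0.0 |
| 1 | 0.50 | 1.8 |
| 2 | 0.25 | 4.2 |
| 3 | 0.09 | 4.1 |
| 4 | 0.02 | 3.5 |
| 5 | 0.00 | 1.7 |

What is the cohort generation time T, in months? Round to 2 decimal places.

lx·mx: 0, 0.9, 1.05, 0.369, 0.07, 0 → R0 = 2.389
x·lx·mx: 0, 0.9, 2.1, 1.107, 0.28, 0 → Σ = 4.387
T = 4.387 / 2.389 = 1.836333… → 1.84

1.84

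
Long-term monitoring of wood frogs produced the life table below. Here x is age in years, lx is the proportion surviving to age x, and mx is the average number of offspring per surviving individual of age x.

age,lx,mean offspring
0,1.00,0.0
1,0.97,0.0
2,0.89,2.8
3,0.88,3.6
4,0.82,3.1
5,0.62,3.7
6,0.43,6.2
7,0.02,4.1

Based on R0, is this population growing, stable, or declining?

growing

R0 = Σ lx·mx = 0 + 0 + 2.492 + 3.168 + 2.542 + 2.294 + 2.666 + 0.082 = 13.244
R0 > 1, so the population is growing.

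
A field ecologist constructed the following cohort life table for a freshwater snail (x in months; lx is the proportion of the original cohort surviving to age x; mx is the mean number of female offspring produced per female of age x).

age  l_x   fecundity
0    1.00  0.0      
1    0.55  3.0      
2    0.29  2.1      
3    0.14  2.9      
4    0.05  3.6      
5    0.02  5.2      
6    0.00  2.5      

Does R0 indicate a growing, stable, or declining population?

growing

R0 = Σ lx·mx = 0 + 1.65 + 0.609 + 0.406 + 0.18 + 0.104 + 0 = 2.949
R0 > 1, so the population is growing.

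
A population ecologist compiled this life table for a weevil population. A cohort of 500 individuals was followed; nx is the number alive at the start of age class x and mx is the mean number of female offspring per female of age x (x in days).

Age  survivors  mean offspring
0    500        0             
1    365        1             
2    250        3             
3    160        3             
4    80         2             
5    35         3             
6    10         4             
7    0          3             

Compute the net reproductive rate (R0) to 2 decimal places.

3.80

lx = nx/n0 = nx/500: 1, 0.73, 0.5, 0.32, 0.16, 0.07, 0.02, 0
lx·mx by age: 0, 0.73, 1.5, 0.96, 0.32, 0.21, 0.08, 0
R0 = Σ lx·mx = 3.8 → 3.80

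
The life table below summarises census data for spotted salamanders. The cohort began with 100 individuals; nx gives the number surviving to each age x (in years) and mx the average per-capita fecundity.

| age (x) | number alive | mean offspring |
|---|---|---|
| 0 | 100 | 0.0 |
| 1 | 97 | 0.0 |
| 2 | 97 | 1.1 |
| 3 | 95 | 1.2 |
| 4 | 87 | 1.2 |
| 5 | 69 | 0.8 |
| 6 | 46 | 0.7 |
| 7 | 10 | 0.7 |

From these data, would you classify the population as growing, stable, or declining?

growing

lx = nx/n0 = nx/100: 1, 0.97, 0.97, 0.95, 0.87, 0.69, 0.46, 0.1
R0 = Σ lx·mx = 0 + 0 + 1.067 + 1.14 + 1.044 + 0.552 + 0.322 + 0.07 = 4.195
R0 > 1, so the population is growing.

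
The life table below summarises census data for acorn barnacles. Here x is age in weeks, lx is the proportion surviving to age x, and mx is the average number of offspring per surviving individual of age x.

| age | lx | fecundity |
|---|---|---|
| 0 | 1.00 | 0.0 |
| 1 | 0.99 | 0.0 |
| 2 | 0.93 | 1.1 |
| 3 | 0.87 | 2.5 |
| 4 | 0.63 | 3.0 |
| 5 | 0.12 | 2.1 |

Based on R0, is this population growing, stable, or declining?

R0 = Σ lx·mx = 0 + 0 + 1.023 + 2.175 + 1.89 + 0.252 = 5.34
R0 > 1, so the population is growing.

growing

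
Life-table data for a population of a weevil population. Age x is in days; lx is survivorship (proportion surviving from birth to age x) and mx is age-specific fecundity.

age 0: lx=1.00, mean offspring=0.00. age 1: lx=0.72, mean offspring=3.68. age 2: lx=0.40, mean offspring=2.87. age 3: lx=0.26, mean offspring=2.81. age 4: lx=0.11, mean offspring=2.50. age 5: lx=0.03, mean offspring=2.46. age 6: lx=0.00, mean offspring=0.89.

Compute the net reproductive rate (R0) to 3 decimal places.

lx·mx by age: 0, 2.6496, 1.148, 0.7306, 0.275, 0.0738, 0
R0 = Σ lx·mx = 4.877 → 4.877

4.877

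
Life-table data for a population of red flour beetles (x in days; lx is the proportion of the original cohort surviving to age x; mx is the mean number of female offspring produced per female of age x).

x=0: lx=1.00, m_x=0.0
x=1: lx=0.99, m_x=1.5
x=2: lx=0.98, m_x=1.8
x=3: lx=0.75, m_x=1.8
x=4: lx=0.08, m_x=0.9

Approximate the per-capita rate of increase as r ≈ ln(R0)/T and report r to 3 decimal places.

R0 = Σ lx·mx = 0 + 1.485 + 1.764 + 1.35 + 0.072 = 4.671
Σ x·lx·mx = 9.351; T = 9.351/4.671 = 2.00193…
r ≈ ln(R0)/T = ln(4.671)/2.00193… = 0.76994… → 0.770

0.770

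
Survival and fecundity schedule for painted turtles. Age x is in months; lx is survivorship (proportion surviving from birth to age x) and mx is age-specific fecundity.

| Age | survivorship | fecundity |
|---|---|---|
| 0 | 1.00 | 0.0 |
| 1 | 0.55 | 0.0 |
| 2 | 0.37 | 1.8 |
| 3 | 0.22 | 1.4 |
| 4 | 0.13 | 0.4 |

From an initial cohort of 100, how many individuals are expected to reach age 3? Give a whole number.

Expected survivors = N0 · l_3 = 100 × 0.22 = 22 → 22

22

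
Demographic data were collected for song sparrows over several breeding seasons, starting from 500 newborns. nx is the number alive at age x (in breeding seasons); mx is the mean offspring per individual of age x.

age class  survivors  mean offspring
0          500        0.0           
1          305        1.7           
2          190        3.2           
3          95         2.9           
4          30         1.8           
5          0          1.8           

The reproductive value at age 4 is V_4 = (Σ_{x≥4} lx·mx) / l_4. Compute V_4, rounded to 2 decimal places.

1.80

lx = nx/n0 = nx/500: 1, 0.61, 0.38, 0.19, 0.06, 0
lx·mx for x ≥ 4: 0.108, 0 → sum = 0.108
V_4 = 0.108 / l_4 = 0.108 / 0.06 = 1.8 → 1.80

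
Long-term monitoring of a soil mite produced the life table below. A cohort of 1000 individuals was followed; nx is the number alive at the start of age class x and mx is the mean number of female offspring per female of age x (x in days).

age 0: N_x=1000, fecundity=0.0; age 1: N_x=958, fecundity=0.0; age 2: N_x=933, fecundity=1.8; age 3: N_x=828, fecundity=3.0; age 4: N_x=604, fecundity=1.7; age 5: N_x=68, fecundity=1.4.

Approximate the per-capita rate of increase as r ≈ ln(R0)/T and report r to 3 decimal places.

lx = nx/n0 = nx/1000: 1, 0.958, 0.933, 0.828, 0.604, 0.068
R0 = Σ lx·mx = 0 + 0 + 1.6794 + 2.484 + 1.0268 + 0.0952 = 5.2854
Σ x·lx·mx = 15.394; T = 15.394/5.2854 = 2.91255…
r ≈ ln(R0)/T = ln(5.2854)/2.91255… = 0.57165… → 0.572

0.572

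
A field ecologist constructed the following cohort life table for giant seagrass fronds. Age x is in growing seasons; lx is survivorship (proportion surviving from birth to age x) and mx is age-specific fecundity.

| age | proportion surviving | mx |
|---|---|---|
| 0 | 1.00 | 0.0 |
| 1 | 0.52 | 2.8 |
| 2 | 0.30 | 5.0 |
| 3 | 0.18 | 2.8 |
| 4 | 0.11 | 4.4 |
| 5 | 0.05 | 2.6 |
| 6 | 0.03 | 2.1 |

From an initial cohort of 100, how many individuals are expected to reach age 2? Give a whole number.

30

Expected survivors = N0 · l_2 = 100 × 0.30 = 30 → 30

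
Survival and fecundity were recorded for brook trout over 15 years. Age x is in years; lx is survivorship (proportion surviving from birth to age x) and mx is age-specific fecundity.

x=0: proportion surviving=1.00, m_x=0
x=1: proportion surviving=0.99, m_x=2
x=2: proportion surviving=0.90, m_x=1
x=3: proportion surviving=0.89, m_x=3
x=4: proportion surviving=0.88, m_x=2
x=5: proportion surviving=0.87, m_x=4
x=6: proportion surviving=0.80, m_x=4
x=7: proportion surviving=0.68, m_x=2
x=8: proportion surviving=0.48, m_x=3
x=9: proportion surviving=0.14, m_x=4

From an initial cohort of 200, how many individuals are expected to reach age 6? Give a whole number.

160

Expected survivors = N0 · l_6 = 200 × 0.80 = 160 → 160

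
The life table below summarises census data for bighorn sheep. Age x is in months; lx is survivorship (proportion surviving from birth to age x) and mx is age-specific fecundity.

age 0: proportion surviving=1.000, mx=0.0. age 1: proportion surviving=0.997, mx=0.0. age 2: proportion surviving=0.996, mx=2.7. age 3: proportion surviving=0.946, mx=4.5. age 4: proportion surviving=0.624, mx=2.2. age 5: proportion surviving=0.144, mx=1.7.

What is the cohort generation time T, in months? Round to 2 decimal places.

2.90

lx·mx: 0, 0, 2.6892, 4.257, 1.3728, 0.2448 → R0 = 8.5638
x·lx·mx: 0, 0, 5.3784, 12.771, 5.4912, 1.224 → Σ = 24.8646
T = 24.8646 / 8.5638 = 2.903454… → 2.90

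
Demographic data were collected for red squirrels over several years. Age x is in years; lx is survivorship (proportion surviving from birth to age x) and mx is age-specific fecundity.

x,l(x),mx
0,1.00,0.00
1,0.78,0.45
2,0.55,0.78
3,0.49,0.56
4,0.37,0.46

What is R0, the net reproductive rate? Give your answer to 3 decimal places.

1.225

lx·mx by age: 0, 0.351, 0.429, 0.2744, 0.1702
R0 = Σ lx·mx = 1.2246 → 1.225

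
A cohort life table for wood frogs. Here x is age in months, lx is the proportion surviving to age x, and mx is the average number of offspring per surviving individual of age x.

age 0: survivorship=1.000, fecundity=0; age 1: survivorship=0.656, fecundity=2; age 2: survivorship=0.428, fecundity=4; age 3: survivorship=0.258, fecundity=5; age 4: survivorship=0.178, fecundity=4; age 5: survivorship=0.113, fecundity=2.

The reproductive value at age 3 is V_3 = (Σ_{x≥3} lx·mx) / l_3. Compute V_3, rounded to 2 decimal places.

8.64

lx·mx for x ≥ 3: 1.29, 0.712, 0.226 → sum = 2.228
V_3 = 2.228 / l_3 = 2.228 / 0.258 = 8.635659… → 8.64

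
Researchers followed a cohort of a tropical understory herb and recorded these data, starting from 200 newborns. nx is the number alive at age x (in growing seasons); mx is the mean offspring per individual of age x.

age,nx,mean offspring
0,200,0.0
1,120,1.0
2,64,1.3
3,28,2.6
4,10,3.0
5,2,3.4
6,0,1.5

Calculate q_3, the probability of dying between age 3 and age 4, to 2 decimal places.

0.64

lx = nx/n0 = nx/200: 1, 0.6, 0.32, 0.14, 0.05, 0.01, 0
q_3 = (l_3 − l_4) / l_3 = (0.14 − 0.05) / 0.14
     = 0.09 / 0.14 = 0.642857… → 0.64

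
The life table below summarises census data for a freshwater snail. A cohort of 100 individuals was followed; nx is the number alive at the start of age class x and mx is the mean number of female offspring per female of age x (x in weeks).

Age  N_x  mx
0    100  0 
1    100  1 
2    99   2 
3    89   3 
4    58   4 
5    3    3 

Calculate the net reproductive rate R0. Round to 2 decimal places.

lx = nx/n0 = nx/100: 1, 1, 0.99, 0.89, 0.58, 0.03
lx·mx by age: 0, 1, 1.98, 2.67, 2.32, 0.09
R0 = Σ lx·mx = 8.06 → 8.06

8.06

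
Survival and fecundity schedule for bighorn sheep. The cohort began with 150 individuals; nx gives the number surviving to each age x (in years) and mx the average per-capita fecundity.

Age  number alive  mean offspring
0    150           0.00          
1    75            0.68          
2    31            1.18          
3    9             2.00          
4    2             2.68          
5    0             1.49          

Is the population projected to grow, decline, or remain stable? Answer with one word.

declining

lx = nx/n0 = nx/150: 1, 0.5, 0.20667…, 0.06, 0.01333…, 0
R0 = Σ lx·mx = 0 + 0.34 + 0.243867… + 0.12 + 0.035733… + 0 = 0.7396…
R0 < 1, so the population is declining.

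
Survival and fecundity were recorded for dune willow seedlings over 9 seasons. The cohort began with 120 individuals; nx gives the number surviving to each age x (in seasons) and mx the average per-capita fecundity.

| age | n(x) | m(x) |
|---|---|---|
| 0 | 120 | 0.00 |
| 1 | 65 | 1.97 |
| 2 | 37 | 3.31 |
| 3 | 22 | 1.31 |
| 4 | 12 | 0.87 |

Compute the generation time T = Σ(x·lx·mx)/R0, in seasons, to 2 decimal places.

1.73

lx = nx/n0 = nx/120: 1, 0.54167…, 0.30833…, 0.18333…, 0.1
lx·mx: 0, 1.067083…, 1.020583…, 0.240167…, 0.087 → R0 = 2.414833…
x·lx·mx: 0, 1.067083…, 2.041167…, 0.7205…, 0.348 → Σ = 4.17675…
T = 4.17675… / 2.414833… = 1.729622… → 1.73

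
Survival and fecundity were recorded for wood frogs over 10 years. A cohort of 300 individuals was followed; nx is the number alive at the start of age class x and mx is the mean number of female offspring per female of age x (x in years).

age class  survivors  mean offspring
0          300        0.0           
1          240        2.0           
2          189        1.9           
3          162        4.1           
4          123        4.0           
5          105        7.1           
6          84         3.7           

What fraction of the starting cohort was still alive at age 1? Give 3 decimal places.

l_1 = n_1/n_0 = 240/300 = 0.8 → 0.800

0.800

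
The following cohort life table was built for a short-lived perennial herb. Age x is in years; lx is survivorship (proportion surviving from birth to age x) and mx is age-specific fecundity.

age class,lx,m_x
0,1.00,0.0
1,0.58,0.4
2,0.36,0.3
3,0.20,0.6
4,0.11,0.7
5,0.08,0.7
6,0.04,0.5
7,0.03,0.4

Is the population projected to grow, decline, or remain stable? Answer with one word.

declining

R0 = Σ lx·mx = 0 + 0.232 + 0.108 + 0.12 + 0.077 + 0.056 + 0.02 + 0.012 = 0.625
R0 < 1, so the population is declining.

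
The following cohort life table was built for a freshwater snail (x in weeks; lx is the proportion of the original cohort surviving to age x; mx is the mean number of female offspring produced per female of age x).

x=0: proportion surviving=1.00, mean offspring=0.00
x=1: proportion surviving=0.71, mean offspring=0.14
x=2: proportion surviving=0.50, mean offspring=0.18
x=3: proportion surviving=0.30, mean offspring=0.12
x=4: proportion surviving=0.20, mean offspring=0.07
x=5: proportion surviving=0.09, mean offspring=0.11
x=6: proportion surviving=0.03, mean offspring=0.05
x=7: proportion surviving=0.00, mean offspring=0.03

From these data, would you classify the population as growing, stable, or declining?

R0 = Σ lx·mx = 0 + 0.0994 + 0.09 + 0.036 + 0.014 + 0.0099 + 0.0015 + 0 = 0.2508
R0 < 1, so the population is declining.

declining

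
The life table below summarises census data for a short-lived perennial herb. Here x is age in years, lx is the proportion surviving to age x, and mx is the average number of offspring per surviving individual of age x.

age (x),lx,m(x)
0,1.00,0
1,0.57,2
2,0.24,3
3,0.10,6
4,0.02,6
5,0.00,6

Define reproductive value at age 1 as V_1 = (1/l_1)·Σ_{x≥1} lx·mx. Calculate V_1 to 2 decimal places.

lx·mx for x ≥ 1: 1.14, 0.72, 0.6, 0.12, 0 → sum = 2.58
V_1 = 2.58 / l_1 = 2.58 / 0.57 = 4.526316… → 4.53

4.53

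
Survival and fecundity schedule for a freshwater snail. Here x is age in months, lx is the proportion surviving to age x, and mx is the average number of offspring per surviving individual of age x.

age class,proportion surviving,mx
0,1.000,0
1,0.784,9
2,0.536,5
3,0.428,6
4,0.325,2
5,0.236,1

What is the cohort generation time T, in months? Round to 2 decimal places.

1.81

lx·mx: 0, 7.056, 2.68, 2.568, 0.65, 0.236 → R0 = 13.19
x·lx·mx: 0, 7.056, 5.36, 7.704, 2.6, 1.18 → Σ = 23.9
T = 23.9 / 13.19 = 1.811979… → 1.81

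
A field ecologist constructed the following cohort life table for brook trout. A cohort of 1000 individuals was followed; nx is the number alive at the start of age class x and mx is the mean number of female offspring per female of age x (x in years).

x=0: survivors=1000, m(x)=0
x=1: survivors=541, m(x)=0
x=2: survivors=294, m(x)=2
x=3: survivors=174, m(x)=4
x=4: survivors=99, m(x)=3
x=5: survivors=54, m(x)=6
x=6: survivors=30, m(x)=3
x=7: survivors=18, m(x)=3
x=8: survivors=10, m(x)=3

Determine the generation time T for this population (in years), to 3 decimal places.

3.478

lx = nx/n0 = nx/1000: 1, 0.541, 0.294, 0.174, 0.099, 0.054, 0.03, 0.018, 0.01
lx·mx: 0, 0, 0.588, 0.696, 0.297, 0.324, 0.09, 0.054, 0.03 → R0 = 2.079
x·lx·mx: 0, 0, 1.176, 2.088, 1.188, 1.62, 0.54, 0.378, 0.24 → Σ = 7.23
T = 7.23 / 2.079 = 3.477633… → 3.478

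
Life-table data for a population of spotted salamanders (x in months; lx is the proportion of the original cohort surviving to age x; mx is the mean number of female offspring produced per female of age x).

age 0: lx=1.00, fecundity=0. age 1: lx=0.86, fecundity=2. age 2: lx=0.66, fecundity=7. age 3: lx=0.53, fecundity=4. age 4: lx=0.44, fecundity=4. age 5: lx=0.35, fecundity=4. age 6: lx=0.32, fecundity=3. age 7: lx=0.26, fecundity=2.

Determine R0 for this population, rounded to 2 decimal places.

lx·mx by age: 0, 1.72, 4.62, 2.12, 1.76, 1.4, 0.96, 0.52
R0 = Σ lx·mx = 13.1 → 13.10

13.10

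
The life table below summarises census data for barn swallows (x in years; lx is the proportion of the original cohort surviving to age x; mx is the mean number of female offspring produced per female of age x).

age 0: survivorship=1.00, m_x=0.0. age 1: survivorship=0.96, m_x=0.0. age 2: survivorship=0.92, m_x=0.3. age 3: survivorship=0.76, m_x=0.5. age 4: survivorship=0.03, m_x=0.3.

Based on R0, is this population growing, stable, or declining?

R0 = Σ lx·mx = 0 + 0 + 0.276 + 0.38 + 0.009 = 0.665
R0 < 1, so the population is declining.

declining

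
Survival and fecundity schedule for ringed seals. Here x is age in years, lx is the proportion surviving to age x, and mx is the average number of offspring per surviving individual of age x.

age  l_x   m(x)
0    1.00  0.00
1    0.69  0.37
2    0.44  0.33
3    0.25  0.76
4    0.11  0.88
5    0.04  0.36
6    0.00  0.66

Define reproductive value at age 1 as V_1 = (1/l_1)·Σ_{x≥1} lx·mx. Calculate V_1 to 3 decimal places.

lx·mx for x ≥ 1: 0.2553, 0.1452, 0.19, 0.0968, 0.0144, 0 → sum = 0.7017
V_1 = 0.7017 / l_1 = 0.7017 / 0.69 = 1.016957… → 1.017

1.017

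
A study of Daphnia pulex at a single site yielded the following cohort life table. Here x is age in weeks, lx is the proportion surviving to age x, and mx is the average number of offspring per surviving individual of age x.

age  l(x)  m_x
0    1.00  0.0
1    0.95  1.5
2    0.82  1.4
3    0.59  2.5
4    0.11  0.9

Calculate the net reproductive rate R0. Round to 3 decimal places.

lx·mx by age: 0, 1.425, 1.148, 1.475, 0.099
R0 = Σ lx·mx = 4.147 → 4.147

4.147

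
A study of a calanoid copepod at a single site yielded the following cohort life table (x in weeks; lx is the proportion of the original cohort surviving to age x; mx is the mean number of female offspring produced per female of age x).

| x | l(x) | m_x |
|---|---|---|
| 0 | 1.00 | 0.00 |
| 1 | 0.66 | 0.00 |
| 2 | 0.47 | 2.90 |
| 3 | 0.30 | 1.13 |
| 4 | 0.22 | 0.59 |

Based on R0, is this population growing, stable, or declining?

growing

R0 = Σ lx·mx = 0 + 0 + 1.363 + 0.339 + 0.1298 = 1.8318
R0 > 1, so the population is growing.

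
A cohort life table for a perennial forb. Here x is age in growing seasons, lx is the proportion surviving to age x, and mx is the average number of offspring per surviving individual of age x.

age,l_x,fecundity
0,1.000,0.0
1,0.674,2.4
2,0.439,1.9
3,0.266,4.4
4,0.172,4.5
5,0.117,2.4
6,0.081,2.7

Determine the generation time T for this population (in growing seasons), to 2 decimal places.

lx·mx: 0, 1.6176, 0.8341, 1.1704, 0.774, 0.2808, 0.2187 → R0 = 4.8956
x·lx·mx: 0, 1.6176, 1.6682, 3.5112, 3.096, 1.404, 1.3122 → Σ = 12.6092
T = 12.6092 / 4.8956 = 2.575619… → 2.58

2.58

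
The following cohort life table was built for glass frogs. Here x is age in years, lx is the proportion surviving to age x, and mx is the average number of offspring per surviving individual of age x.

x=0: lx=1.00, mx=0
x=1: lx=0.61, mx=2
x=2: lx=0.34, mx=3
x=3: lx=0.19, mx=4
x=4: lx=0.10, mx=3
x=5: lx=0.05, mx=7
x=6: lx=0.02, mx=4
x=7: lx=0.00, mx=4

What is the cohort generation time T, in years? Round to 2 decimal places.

lx·mx: 0, 1.22, 1.02, 0.76, 0.3, 0.35, 0.08, 0 → R0 = 3.73
x·lx·mx: 0, 1.22, 2.04, 2.28, 1.2, 1.75, 0.48, 0 → Σ = 8.97
T = 8.97 / 3.73 = 2.404826… → 2.40

2.40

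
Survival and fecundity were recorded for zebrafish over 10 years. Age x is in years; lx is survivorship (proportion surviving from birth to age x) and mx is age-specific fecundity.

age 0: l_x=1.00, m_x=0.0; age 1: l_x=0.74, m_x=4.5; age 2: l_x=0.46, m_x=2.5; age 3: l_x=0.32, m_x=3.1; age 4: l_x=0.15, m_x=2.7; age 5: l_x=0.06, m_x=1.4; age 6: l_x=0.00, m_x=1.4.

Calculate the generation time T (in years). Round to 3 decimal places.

1.786

lx·mx: 0, 3.33, 1.15, 0.992, 0.405, 0.084, 0 → R0 = 5.961
x·lx·mx: 0, 3.33, 2.3, 2.976, 1.62, 0.42, 0 → Σ = 10.646
T = 10.646 / 5.961 = 1.785942… → 1.786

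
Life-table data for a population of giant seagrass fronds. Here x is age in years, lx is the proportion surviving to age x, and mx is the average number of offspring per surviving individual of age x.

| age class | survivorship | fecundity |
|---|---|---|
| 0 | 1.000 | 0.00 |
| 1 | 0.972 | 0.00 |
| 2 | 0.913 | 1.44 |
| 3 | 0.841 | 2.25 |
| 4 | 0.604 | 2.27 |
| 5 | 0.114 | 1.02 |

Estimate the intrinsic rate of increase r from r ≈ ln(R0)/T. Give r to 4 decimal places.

0.5051

R0 = Σ lx·mx = 0 + 0 + 1.31472 + 1.89225 + 1.37108 + 0.11628 = 4.69433
Σ x·lx·mx = 14.37191; T = 14.37191/4.69433 = 3.06155…
r ≈ ln(R0)/T = ln(4.69433)/3.06155… = 0.50509… → 0.5051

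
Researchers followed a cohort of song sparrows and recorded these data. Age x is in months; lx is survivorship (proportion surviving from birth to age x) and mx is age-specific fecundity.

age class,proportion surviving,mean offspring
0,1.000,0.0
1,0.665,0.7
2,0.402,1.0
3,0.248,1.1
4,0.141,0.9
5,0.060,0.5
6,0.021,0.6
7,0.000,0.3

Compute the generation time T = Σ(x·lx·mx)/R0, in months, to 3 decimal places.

2.154

lx·mx: 0, 0.4655, 0.402, 0.2728, 0.1269, 0.03, 0.0126, 0 → R0 = 1.3098
x·lx·mx: 0, 0.4655, 0.804, 0.8184, 0.5076, 0.15, 0.0756, 0 → Σ = 2.8211
T = 2.8211 / 1.3098 = 2.15384… → 2.154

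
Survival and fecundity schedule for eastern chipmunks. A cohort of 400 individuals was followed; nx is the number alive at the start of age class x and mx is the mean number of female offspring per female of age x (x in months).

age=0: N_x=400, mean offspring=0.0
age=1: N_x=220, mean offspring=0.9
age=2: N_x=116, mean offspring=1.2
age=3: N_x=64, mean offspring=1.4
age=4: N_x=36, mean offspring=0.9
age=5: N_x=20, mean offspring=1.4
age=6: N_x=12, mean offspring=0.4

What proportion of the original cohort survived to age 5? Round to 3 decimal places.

0.050

l_5 = n_5/n_0 = 20/400 = 0.05 → 0.050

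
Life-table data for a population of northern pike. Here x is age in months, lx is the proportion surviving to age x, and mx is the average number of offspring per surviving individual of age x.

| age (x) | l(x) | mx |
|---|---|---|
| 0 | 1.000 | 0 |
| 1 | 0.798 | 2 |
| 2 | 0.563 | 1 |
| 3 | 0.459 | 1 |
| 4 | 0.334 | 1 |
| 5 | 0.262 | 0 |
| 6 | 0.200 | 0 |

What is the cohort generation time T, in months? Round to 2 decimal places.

lx·mx: 0, 1.596, 0.563, 0.459, 0.334, 0, 0 → R0 = 2.952
x·lx·mx: 0, 1.596, 1.126, 1.377, 1.336, 0, 0 → Σ = 5.435
T = 5.435 / 2.952 = 1.841125… → 1.84

1.84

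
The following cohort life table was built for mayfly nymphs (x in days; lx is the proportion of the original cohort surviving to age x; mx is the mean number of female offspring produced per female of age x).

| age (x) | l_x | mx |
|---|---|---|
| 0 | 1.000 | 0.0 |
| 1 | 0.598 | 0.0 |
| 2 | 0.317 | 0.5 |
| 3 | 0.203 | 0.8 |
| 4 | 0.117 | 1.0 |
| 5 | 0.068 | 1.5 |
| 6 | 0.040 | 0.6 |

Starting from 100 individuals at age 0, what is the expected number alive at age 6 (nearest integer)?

4

Expected survivors = N0 · l_6 = 100 × 0.040 = 4 → 4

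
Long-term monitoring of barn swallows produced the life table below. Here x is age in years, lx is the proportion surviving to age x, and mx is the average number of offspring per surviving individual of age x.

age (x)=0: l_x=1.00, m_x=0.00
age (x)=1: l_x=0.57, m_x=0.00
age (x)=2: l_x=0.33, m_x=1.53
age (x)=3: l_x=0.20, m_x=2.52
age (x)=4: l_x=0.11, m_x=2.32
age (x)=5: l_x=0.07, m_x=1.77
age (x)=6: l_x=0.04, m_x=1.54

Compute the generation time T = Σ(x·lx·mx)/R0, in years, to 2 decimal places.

3.13

lx·mx: 0, 0, 0.5049, 0.504, 0.2552, 0.1239, 0.0616 → R0 = 1.4496
x·lx·mx: 0, 0, 1.0098, 1.512, 1.0208, 0.6195, 0.3696 → Σ = 4.5317
T = 4.5317 / 1.4496 = 3.126173… → 3.13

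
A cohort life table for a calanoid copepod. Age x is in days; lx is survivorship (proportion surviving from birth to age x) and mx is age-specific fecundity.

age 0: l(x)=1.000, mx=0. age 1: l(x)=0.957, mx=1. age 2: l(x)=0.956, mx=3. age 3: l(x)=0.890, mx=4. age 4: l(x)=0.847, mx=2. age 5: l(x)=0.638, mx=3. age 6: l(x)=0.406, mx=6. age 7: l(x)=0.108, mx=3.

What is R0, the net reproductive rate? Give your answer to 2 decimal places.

lx·mx by age: 0, 0.957, 2.868, 3.56, 1.694, 1.914, 2.436, 0.324
R0 = Σ lx·mx = 13.753 → 13.75

13.75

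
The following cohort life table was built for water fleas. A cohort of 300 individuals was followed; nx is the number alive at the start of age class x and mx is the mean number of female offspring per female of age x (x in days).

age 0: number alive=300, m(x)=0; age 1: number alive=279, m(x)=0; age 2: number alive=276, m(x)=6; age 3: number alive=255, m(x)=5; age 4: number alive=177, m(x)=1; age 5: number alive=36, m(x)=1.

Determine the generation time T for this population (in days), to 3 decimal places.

lx = nx/n0 = nx/300: 1, 0.93, 0.92, 0.85, 0.59, 0.12
lx·mx: 0, 0, 5.52, 4.25, 0.59, 0.12 → R0 = 10.48
x·lx·mx: 0, 0, 11.04, 12.75, 2.36, 0.6 → Σ = 26.75
T = 26.75 / 10.48 = 2.552481… → 2.552

2.552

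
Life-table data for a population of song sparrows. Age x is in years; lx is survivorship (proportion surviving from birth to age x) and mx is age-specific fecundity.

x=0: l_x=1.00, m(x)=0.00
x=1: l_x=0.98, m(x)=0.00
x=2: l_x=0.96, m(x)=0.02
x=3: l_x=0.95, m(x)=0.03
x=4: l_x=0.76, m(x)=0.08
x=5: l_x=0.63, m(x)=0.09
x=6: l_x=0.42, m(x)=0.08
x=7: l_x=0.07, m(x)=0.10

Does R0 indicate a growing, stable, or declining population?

R0 = Σ lx·mx = 0 + 0 + 0.0192 + 0.0285 + 0.0608 + 0.0567 + 0.0336 + 0.007 = 0.2058
R0 < 1, so the population is declining.

declining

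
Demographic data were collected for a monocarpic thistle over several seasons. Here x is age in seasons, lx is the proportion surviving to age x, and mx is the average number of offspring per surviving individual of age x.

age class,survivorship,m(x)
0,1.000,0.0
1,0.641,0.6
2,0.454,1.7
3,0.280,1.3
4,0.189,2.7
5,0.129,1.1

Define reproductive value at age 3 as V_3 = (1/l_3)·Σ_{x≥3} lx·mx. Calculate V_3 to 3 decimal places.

3.629

lx·mx for x ≥ 3: 0.364, 0.5103, 0.1419 → sum = 1.0162
V_3 = 1.0162 / l_3 = 1.0162 / 0.28 = 3.629286… → 3.629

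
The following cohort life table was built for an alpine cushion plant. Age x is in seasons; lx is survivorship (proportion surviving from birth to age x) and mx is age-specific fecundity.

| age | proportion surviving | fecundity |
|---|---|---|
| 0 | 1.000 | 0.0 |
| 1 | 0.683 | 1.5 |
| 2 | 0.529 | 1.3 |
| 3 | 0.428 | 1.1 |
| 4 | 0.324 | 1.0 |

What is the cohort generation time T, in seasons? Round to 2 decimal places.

lx·mx: 0, 1.0245, 0.6877, 0.4708, 0.324 → R0 = 2.507
x·lx·mx: 0, 1.0245, 1.3754, 1.4124, 1.296 → Σ = 5.1083
T = 5.1083 / 2.507 = 2.037615… → 2.04

2.04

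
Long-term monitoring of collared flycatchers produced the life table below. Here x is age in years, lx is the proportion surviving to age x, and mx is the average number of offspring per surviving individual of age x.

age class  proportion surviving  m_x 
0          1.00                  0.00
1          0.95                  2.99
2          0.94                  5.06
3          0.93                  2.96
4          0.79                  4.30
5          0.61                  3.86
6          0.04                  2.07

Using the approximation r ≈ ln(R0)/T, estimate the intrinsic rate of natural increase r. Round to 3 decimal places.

0.970

R0 = Σ lx·mx = 0 + 2.8405 + 4.7564 + 2.7528 + 3.397 + 2.3546 + 0.0828 = 16.1841
Σ x·lx·mx = 46.4695; T = 46.4695/16.1841 = 2.87131…
r ≈ ln(R0)/T = ln(16.1841)/2.87131… = 0.9696… → 0.970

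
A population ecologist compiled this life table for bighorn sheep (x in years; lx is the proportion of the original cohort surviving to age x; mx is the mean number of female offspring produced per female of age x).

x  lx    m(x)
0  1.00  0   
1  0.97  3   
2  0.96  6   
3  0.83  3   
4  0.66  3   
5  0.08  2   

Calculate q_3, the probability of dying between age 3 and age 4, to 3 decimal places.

0.205

q_3 = (l_3 − l_4) / l_3 = (0.83 − 0.66) / 0.83
     = 0.17 / 0.83 = 0.204819… → 0.205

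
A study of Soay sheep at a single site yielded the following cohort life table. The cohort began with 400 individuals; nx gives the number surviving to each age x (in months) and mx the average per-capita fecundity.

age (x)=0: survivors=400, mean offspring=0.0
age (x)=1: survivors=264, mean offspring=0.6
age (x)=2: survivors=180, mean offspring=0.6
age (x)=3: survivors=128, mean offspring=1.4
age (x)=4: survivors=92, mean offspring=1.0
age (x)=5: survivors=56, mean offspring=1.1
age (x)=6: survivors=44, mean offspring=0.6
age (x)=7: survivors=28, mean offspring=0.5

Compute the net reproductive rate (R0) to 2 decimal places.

1.60

lx = nx/n0 = nx/400: 1, 0.66, 0.45, 0.32, 0.23, 0.14, 0.11, 0.07
lx·mx by age: 0, 0.396, 0.27, 0.448, 0.23, 0.154, 0.066, 0.035
R0 = Σ lx·mx = 1.599 → 1.60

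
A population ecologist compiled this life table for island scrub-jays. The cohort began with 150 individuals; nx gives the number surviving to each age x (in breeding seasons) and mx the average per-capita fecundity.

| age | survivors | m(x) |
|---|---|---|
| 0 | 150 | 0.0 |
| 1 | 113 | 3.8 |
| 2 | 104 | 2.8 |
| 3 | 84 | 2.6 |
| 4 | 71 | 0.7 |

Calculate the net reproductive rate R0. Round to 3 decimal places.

6.591

lx = nx/n0 = nx/150: 1, 0.75333…, 0.69333…, 0.56, 0.47333…
lx·mx by age: 0, 2.862667…, 1.941333…, 1.456, 0.331333…
R0 = Σ lx·mx = 6.591333… → 6.591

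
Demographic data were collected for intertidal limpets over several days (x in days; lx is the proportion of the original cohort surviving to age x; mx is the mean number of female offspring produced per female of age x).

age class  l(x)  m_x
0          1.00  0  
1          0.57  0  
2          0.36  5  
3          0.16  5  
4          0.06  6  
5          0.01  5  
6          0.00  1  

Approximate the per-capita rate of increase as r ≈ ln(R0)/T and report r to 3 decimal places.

0.431

R0 = Σ lx·mx = 0 + 0 + 1.8 + 0.8 + 0.36 + 0.05 + 0 = 3.01
Σ x·lx·mx = 7.69; T = 7.69/3.01 = 2.55482…
r ≈ ln(R0)/T = ln(3.01)/2.55482… = 0.43132… → 0.431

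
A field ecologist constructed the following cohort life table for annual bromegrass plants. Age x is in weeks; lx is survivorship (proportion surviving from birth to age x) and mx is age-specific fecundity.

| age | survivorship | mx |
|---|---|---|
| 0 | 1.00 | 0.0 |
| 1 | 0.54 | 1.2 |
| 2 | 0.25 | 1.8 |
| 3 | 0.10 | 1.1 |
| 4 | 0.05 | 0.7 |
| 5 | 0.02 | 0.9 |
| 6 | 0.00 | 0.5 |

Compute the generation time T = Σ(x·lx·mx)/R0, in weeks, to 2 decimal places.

lx·mx: 0, 0.648, 0.45, 0.11, 0.035, 0.018, 0 → R0 = 1.261
x·lx·mx: 0, 0.648, 0.9, 0.33, 0.14, 0.09, 0 → Σ = 2.108
T = 2.108 / 1.261 = 1.671689… → 1.67

1.67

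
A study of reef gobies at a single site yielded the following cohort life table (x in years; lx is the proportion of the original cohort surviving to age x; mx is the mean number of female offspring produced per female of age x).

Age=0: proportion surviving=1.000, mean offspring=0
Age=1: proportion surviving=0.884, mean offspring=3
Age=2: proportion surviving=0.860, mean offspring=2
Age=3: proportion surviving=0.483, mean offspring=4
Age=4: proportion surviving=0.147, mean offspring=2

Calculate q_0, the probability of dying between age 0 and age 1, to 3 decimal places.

0.116

q_0 = (l_0 − l_1) / l_0 = (1 − 0.884) / 1
     = 0.116 / 1 = 0.116 → 0.116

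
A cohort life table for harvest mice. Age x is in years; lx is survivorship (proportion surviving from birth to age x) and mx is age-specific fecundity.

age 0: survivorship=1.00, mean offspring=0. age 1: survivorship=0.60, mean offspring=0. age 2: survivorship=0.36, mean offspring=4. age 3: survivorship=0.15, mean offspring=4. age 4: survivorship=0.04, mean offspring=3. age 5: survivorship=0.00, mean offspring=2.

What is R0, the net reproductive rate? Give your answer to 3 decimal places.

lx·mx by age: 0, 0, 1.44, 0.6, 0.12, 0
R0 = Σ lx·mx = 2.16 → 2.160

2.160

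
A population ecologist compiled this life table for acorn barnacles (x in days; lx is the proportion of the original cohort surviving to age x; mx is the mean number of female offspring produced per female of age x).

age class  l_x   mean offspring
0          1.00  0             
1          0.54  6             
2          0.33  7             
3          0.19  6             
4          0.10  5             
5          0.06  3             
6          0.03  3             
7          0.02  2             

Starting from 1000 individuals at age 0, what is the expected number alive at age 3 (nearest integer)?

190

Expected survivors = N0 · l_3 = 1000 × 0.19 = 190 → 190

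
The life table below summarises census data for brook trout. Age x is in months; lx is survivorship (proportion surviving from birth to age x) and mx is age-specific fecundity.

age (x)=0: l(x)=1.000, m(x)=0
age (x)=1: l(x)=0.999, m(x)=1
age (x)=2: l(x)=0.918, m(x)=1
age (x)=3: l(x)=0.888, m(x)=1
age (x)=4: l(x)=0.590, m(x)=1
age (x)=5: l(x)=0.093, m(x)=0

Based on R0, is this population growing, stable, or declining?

R0 = Σ lx·mx = 0 + 0.999 + 0.918 + 0.888 + 0.59 + 0 = 3.395
R0 > 1, so the population is growing.

growing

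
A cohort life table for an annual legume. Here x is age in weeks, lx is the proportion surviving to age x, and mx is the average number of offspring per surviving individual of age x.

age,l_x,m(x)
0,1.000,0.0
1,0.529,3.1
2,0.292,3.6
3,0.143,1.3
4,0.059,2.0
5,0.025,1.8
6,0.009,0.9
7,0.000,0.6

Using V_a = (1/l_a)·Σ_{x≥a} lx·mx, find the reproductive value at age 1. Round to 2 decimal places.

lx·mx for x ≥ 1: 1.6399, 1.0512, 0.1859, 0.118, 0.045, 0.0081, 0 → sum = 3.0481
V_1 = 3.0481 / l_1 = 3.0481 / 0.529 = 5.762004… → 5.76

5.76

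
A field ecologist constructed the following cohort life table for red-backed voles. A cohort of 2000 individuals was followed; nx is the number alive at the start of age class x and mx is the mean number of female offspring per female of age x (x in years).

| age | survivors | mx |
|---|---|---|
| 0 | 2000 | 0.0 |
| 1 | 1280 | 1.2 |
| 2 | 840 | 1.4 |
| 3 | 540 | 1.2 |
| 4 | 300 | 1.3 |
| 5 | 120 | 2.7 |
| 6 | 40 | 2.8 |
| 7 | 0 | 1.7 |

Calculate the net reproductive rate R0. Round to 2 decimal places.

lx = nx/n0 = nx/2000: 1, 0.64, 0.42, 0.27, 0.15, 0.06, 0.02, 0
lx·mx by age: 0, 0.768, 0.588, 0.324, 0.195, 0.162, 0.056, 0
R0 = Σ lx·mx = 2.093 → 2.09

2.09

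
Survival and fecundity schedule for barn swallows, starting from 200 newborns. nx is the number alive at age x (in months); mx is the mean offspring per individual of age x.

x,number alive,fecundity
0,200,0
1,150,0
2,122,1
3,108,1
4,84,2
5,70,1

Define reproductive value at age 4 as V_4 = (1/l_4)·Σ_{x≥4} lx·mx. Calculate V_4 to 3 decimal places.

lx = nx/n0 = nx/200: 1, 0.75, 0.61, 0.54, 0.42, 0.35
lx·mx for x ≥ 4: 0.84, 0.35 → sum = 1.19
V_4 = 1.19 / l_4 = 1.19 / 0.42 = 2.833333… → 2.833

2.833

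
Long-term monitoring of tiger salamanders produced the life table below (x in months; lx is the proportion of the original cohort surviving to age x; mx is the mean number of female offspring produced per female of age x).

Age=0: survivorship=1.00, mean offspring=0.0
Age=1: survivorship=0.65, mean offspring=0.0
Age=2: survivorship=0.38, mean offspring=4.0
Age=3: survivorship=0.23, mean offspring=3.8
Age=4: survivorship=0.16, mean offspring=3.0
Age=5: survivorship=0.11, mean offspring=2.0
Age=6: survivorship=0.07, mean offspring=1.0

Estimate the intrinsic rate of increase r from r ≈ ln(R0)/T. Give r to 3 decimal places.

R0 = Σ lx·mx = 0 + 0 + 1.52 + 0.874 + 0.48 + 0.22 + 0.07 = 3.164
Σ x·lx·mx = 9.102; T = 9.102/3.164 = 2.87674…
r ≈ ln(R0)/T = ln(3.164)/2.87674… = 0.4004… → 0.400

0.400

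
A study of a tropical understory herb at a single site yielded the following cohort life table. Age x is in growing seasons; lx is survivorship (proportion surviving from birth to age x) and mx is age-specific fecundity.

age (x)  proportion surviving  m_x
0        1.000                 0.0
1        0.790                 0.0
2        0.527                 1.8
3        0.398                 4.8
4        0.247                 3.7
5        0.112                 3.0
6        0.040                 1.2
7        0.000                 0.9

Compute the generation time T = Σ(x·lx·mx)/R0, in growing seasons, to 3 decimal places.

lx·mx: 0, 0, 0.9486, 1.9104, 0.9139, 0.336, 0.048, 0 → R0 = 4.1569
x·lx·mx: 0, 0, 1.8972, 5.7312, 3.6556, 1.68, 0.288, 0 → Σ = 13.252
T = 13.252 / 4.1569 = 3.187953… → 3.188

3.188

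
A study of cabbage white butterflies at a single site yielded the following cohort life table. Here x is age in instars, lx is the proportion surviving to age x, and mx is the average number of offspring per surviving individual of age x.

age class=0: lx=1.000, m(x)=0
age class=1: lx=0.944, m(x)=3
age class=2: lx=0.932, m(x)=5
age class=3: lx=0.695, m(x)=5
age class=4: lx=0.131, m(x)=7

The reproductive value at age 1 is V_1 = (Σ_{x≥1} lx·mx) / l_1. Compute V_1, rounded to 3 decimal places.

lx·mx for x ≥ 1: 2.832, 4.66, 3.475, 0.917 → sum = 11.884
V_1 = 11.884 / l_1 = 11.884 / 0.944 = 12.588983… → 12.589

12.589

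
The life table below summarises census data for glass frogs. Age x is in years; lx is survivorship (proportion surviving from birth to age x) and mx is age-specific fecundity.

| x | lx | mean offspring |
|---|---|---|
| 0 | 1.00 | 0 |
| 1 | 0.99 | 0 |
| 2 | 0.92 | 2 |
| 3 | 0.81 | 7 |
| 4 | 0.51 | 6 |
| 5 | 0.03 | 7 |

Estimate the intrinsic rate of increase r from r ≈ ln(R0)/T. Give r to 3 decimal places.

0.754

R0 = Σ lx·mx = 0 + 0 + 1.84 + 5.67 + 3.06 + 0.21 = 10.78
Σ x·lx·mx = 33.98; T = 33.98/10.78 = 3.15213…
r ≈ ln(R0)/T = ln(10.78)/3.15213… = 0.75431… → 0.754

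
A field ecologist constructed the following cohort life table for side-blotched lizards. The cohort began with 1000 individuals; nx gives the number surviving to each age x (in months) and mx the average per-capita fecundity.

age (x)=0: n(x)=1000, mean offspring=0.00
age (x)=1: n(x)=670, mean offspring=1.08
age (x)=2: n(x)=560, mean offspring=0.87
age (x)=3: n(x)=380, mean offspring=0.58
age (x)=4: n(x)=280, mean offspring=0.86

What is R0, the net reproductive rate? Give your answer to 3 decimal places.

1.672

lx = nx/n0 = nx/1000: 1, 0.67, 0.56, 0.38, 0.28
lx·mx by age: 0, 0.7236, 0.4872, 0.2204, 0.2408
R0 = Σ lx·mx = 1.672 → 1.672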